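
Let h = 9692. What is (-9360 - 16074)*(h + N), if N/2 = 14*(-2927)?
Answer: 1837962576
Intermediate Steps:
N = -81956 (N = 2*(14*(-2927)) = 2*(-40978) = -81956)
(-9360 - 16074)*(h + N) = (-9360 - 16074)*(9692 - 81956) = -25434*(-72264) = 1837962576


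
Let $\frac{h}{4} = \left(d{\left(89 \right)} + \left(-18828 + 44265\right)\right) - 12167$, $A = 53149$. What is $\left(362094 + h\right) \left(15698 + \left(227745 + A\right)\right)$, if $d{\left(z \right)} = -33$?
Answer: $123098136864$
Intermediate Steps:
$h = 52948$ ($h = 4 \left(\left(-33 + \left(-18828 + 44265\right)\right) - 12167\right) = 4 \left(\left(-33 + 25437\right) - 12167\right) = 4 \left(25404 - 12167\right) = 4 \cdot 13237 = 52948$)
$\left(362094 + h\right) \left(15698 + \left(227745 + A\right)\right) = \left(362094 + 52948\right) \left(15698 + \left(227745 + 53149\right)\right) = 415042 \left(15698 + 280894\right) = 415042 \cdot 296592 = 123098136864$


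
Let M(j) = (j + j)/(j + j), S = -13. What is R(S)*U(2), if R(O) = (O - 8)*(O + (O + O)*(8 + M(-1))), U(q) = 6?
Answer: 31122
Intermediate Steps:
M(j) = 1 (M(j) = (2*j)/((2*j)) = (2*j)*(1/(2*j)) = 1)
R(O) = 19*O*(-8 + O) (R(O) = (O - 8)*(O + (O + O)*(8 + 1)) = (-8 + O)*(O + (2*O)*9) = (-8 + O)*(O + 18*O) = (-8 + O)*(19*O) = 19*O*(-8 + O))
R(S)*U(2) = (19*(-13)*(-8 - 13))*6 = (19*(-13)*(-21))*6 = 5187*6 = 31122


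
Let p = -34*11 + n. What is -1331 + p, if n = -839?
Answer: -2544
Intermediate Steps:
p = -1213 (p = -34*11 - 839 = -374 - 839 = -1213)
-1331 + p = -1331 - 1213 = -2544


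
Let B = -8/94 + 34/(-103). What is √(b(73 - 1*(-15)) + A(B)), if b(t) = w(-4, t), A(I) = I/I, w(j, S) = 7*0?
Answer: 1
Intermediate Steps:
w(j, S) = 0
B = -2010/4841 (B = -8*1/94 + 34*(-1/103) = -4/47 - 34/103 = -2010/4841 ≈ -0.41520)
A(I) = 1
b(t) = 0
√(b(73 - 1*(-15)) + A(B)) = √(0 + 1) = √1 = 1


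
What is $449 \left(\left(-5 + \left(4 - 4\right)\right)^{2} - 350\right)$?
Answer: $-145925$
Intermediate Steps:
$449 \left(\left(-5 + \left(4 - 4\right)\right)^{2} - 350\right) = 449 \left(\left(-5 + 0\right)^{2} - 350\right) = 449 \left(\left(-5\right)^{2} - 350\right) = 449 \left(25 - 350\right) = 449 \left(-325\right) = -145925$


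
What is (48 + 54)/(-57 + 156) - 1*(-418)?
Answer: 13828/33 ≈ 419.03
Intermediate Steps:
(48 + 54)/(-57 + 156) - 1*(-418) = 102/99 + 418 = 102*(1/99) + 418 = 34/33 + 418 = 13828/33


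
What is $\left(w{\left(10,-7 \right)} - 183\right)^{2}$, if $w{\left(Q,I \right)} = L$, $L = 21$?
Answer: $26244$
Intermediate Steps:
$w{\left(Q,I \right)} = 21$
$\left(w{\left(10,-7 \right)} - 183\right)^{2} = \left(21 - 183\right)^{2} = \left(-162\right)^{2} = 26244$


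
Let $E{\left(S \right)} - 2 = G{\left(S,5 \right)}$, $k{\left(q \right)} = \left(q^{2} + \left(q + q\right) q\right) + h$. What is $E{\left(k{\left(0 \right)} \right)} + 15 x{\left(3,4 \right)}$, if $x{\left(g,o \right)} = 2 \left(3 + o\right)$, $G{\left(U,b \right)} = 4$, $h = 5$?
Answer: $216$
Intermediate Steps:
$x{\left(g,o \right)} = 6 + 2 o$
$k{\left(q \right)} = 5 + 3 q^{2}$ ($k{\left(q \right)} = \left(q^{2} + \left(q + q\right) q\right) + 5 = \left(q^{2} + 2 q q\right) + 5 = \left(q^{2} + 2 q^{2}\right) + 5 = 3 q^{2} + 5 = 5 + 3 q^{2}$)
$E{\left(S \right)} = 6$ ($E{\left(S \right)} = 2 + 4 = 6$)
$E{\left(k{\left(0 \right)} \right)} + 15 x{\left(3,4 \right)} = 6 + 15 \left(6 + 2 \cdot 4\right) = 6 + 15 \left(6 + 8\right) = 6 + 15 \cdot 14 = 6 + 210 = 216$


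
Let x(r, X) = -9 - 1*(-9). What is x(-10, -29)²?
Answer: 0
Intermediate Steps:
x(r, X) = 0 (x(r, X) = -9 + 9 = 0)
x(-10, -29)² = 0² = 0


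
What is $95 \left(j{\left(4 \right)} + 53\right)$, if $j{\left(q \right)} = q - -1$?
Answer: $5510$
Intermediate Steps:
$j{\left(q \right)} = 1 + q$ ($j{\left(q \right)} = q + 1 = 1 + q$)
$95 \left(j{\left(4 \right)} + 53\right) = 95 \left(\left(1 + 4\right) + 53\right) = 95 \left(5 + 53\right) = 95 \cdot 58 = 5510$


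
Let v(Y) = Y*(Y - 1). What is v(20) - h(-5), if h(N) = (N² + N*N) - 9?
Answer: 339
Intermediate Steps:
v(Y) = Y*(-1 + Y)
h(N) = -9 + 2*N² (h(N) = (N² + N²) - 9 = 2*N² - 9 = -9 + 2*N²)
v(20) - h(-5) = 20*(-1 + 20) - (-9 + 2*(-5)²) = 20*19 - (-9 + 2*25) = 380 - (-9 + 50) = 380 - 1*41 = 380 - 41 = 339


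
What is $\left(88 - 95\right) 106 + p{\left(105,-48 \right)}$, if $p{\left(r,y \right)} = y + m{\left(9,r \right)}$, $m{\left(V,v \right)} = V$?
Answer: $-781$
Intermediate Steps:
$p{\left(r,y \right)} = 9 + y$ ($p{\left(r,y \right)} = y + 9 = 9 + y$)
$\left(88 - 95\right) 106 + p{\left(105,-48 \right)} = \left(88 - 95\right) 106 + \left(9 - 48\right) = \left(-7\right) 106 - 39 = -742 - 39 = -781$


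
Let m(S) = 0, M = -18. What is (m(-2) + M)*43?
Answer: -774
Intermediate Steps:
(m(-2) + M)*43 = (0 - 18)*43 = -18*43 = -774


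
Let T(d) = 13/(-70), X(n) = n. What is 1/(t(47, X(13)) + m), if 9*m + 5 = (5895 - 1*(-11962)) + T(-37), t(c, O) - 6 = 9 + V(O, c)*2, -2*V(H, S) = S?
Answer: 630/1229467 ≈ 0.00051242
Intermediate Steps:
V(H, S) = -S/2
t(c, O) = 15 - c (t(c, O) = 6 + (9 - c/2*2) = 6 + (9 - c) = 15 - c)
T(d) = -13/70 (T(d) = 13*(-1/70) = -13/70)
m = 1249627/630 (m = -5/9 + ((5895 - 1*(-11962)) - 13/70)/9 = -5/9 + ((5895 + 11962) - 13/70)/9 = -5/9 + (17857 - 13/70)/9 = -5/9 + (⅑)*(1249977/70) = -5/9 + 416659/210 = 1249627/630 ≈ 1983.5)
1/(t(47, X(13)) + m) = 1/((15 - 1*47) + 1249627/630) = 1/((15 - 47) + 1249627/630) = 1/(-32 + 1249627/630) = 1/(1229467/630) = 630/1229467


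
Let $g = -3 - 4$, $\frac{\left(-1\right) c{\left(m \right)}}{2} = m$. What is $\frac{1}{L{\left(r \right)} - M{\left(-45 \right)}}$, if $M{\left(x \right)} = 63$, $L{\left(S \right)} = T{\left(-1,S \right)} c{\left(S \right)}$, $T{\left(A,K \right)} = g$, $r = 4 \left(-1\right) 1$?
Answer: $- \frac{1}{119} \approx -0.0084034$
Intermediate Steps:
$c{\left(m \right)} = - 2 m$
$r = -4$ ($r = \left(-4\right) 1 = -4$)
$g = -7$
$T{\left(A,K \right)} = -7$
$L{\left(S \right)} = 14 S$ ($L{\left(S \right)} = - 7 \left(- 2 S\right) = 14 S$)
$\frac{1}{L{\left(r \right)} - M{\left(-45 \right)}} = \frac{1}{14 \left(-4\right) - 63} = \frac{1}{-56 - 63} = \frac{1}{-119} = - \frac{1}{119}$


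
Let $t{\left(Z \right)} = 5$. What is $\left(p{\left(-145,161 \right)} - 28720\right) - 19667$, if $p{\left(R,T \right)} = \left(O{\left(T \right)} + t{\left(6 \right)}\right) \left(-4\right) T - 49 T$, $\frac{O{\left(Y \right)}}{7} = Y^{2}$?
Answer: $-116911364$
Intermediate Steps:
$O{\left(Y \right)} = 7 Y^{2}$
$p{\left(R,T \right)} = - 49 T + T \left(-20 - 28 T^{2}\right)$ ($p{\left(R,T \right)} = \left(7 T^{2} + 5\right) \left(-4\right) T - 49 T = \left(5 + 7 T^{2}\right) \left(-4\right) T - 49 T = \left(-20 - 28 T^{2}\right) T - 49 T = T \left(-20 - 28 T^{2}\right) - 49 T = - 49 T + T \left(-20 - 28 T^{2}\right)$)
$\left(p{\left(-145,161 \right)} - 28720\right) - 19667 = \left(\left(-1\right) 161 \left(69 + 28 \cdot 161^{2}\right) - 28720\right) - 19667 = \left(\left(-1\right) 161 \left(69 + 28 \cdot 25921\right) - 28720\right) - 19667 = \left(\left(-1\right) 161 \left(69 + 725788\right) - 28720\right) - 19667 = \left(\left(-1\right) 161 \cdot 725857 - 28720\right) - 19667 = \left(-116862977 - 28720\right) - 19667 = -116891697 - 19667 = -116911364$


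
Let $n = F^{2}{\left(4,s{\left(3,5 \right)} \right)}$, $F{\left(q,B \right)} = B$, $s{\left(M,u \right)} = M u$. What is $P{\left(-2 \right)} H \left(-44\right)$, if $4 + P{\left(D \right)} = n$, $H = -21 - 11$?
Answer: $311168$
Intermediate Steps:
$H = -32$
$n = 225$ ($n = \left(3 \cdot 5\right)^{2} = 15^{2} = 225$)
$P{\left(D \right)} = 221$ ($P{\left(D \right)} = -4 + 225 = 221$)
$P{\left(-2 \right)} H \left(-44\right) = 221 \left(-32\right) \left(-44\right) = \left(-7072\right) \left(-44\right) = 311168$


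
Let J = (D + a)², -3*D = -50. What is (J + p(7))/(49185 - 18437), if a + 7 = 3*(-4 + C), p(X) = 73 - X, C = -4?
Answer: 2443/276732 ≈ 0.0088280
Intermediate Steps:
D = 50/3 (D = -⅓*(-50) = 50/3 ≈ 16.667)
a = -31 (a = -7 + 3*(-4 - 4) = -7 + 3*(-8) = -7 - 24 = -31)
J = 1849/9 (J = (50/3 - 31)² = (-43/3)² = 1849/9 ≈ 205.44)
(J + p(7))/(49185 - 18437) = (1849/9 + (73 - 1*7))/(49185 - 18437) = (1849/9 + (73 - 7))/30748 = (1849/9 + 66)*(1/30748) = (2443/9)*(1/30748) = 2443/276732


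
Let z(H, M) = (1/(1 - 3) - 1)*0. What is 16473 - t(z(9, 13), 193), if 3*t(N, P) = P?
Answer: 49226/3 ≈ 16409.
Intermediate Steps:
z(H, M) = 0 (z(H, M) = (1/(-2) - 1)*0 = (-1/2 - 1)*0 = -3/2*0 = 0)
t(N, P) = P/3
16473 - t(z(9, 13), 193) = 16473 - 193/3 = 49226/3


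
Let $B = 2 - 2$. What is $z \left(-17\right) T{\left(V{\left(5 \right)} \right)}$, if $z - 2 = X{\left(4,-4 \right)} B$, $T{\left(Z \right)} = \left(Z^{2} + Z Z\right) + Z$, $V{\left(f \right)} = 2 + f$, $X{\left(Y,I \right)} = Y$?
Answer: $-3570$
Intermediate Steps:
$T{\left(Z \right)} = Z + 2 Z^{2}$ ($T{\left(Z \right)} = \left(Z^{2} + Z^{2}\right) + Z = 2 Z^{2} + Z = Z + 2 Z^{2}$)
$B = 0$ ($B = 2 - 2 = 0$)
$z = 2$ ($z = 2 + 4 \cdot 0 = 2 + 0 = 2$)
$z \left(-17\right) T{\left(V{\left(5 \right)} \right)} = 2 \left(-17\right) \left(2 + 5\right) \left(1 + 2 \left(2 + 5\right)\right) = - 34 \cdot 7 \left(1 + 2 \cdot 7\right) = - 34 \cdot 7 \left(1 + 14\right) = - 34 \cdot 7 \cdot 15 = \left(-34\right) 105 = -3570$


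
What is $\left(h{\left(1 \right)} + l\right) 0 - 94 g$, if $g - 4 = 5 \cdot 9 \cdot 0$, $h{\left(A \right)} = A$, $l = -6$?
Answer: $-376$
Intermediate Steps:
$g = 4$ ($g = 4 + 5 \cdot 9 \cdot 0 = 4 + 5 \cdot 0 = 4 + 0 = 4$)
$\left(h{\left(1 \right)} + l\right) 0 - 94 g = \left(1 - 6\right) 0 - 376 = \left(-5\right) 0 - 376 = 0 - 376 = -376$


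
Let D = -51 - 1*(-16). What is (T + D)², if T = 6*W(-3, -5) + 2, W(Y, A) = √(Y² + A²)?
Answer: 2313 - 396*√34 ≈ 3.9431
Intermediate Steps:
W(Y, A) = √(A² + Y²)
D = -35 (D = -51 + 16 = -35)
T = 2 + 6*√34 (T = 6*√((-5)² + (-3)²) + 2 = 6*√(25 + 9) + 2 = 6*√34 + 2 = 2 + 6*√34 ≈ 36.986)
(T + D)² = ((2 + 6*√34) - 35)² = (-33 + 6*√34)²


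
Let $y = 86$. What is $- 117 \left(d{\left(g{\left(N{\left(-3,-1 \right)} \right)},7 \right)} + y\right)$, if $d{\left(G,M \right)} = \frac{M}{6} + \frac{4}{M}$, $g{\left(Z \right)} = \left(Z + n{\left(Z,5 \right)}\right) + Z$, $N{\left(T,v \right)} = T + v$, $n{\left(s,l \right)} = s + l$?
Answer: $- \frac{143715}{14} \approx -10265.0$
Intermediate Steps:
$n{\left(s,l \right)} = l + s$
$g{\left(Z \right)} = 5 + 3 Z$ ($g{\left(Z \right)} = \left(Z + \left(5 + Z\right)\right) + Z = \left(5 + 2 Z\right) + Z = 5 + 3 Z$)
$d{\left(G,M \right)} = \frac{4}{M} + \frac{M}{6}$ ($d{\left(G,M \right)} = M \frac{1}{6} + \frac{4}{M} = \frac{M}{6} + \frac{4}{M} = \frac{4}{M} + \frac{M}{6}$)
$- 117 \left(d{\left(g{\left(N{\left(-3,-1 \right)} \right)},7 \right)} + y\right) = - 117 \left(\left(\frac{4}{7} + \frac{1}{6} \cdot 7\right) + 86\right) = - 117 \left(\left(4 \cdot \frac{1}{7} + \frac{7}{6}\right) + 86\right) = - 117 \left(\left(\frac{4}{7} + \frac{7}{6}\right) + 86\right) = - 117 \left(\frac{73}{42} + 86\right) = \left(-117\right) \frac{3685}{42} = - \frac{143715}{14}$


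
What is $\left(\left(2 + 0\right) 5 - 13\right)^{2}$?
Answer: $9$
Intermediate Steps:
$\left(\left(2 + 0\right) 5 - 13\right)^{2} = \left(2 \cdot 5 - 13\right)^{2} = \left(10 - 13\right)^{2} = \left(-3\right)^{2} = 9$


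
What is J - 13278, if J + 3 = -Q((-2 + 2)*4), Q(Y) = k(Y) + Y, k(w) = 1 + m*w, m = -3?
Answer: -13282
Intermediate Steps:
k(w) = 1 - 3*w
Q(Y) = 1 - 2*Y (Q(Y) = (1 - 3*Y) + Y = 1 - 2*Y)
J = -4 (J = -3 - (1 - 2*(-2 + 2)*4) = -3 - (1 - 0*4) = -3 - (1 - 2*0) = -3 - (1 + 0) = -3 - 1*1 = -3 - 1 = -4)
J - 13278 = -4 - 13278 = -13282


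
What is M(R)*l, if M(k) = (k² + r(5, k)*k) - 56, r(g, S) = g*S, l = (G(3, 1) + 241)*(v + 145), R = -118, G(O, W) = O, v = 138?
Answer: 5765013376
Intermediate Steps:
l = 69052 (l = (3 + 241)*(138 + 145) = 244*283 = 69052)
r(g, S) = S*g
M(k) = -56 + 6*k² (M(k) = (k² + (k*5)*k) - 56 = (k² + (5*k)*k) - 56 = (k² + 5*k²) - 56 = 6*k² - 56 = -56 + 6*k²)
M(R)*l = (-56 + 6*(-118)²)*69052 = (-56 + 6*13924)*69052 = (-56 + 83544)*69052 = 83488*69052 = 5765013376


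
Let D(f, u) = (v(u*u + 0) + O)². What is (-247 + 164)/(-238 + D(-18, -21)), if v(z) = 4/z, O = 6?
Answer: 16141923/39263978 ≈ 0.41111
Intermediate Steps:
D(f, u) = (6 + 4/u²)² (D(f, u) = (4/(u*u + 0) + 6)² = (4/(u² + 0) + 6)² = (4/(u²) + 6)² = (4/u² + 6)² = (6 + 4/u²)²)
(-247 + 164)/(-238 + D(-18, -21)) = (-247 + 164)/(-238 + (6 + 4/(-21)²)²) = -83/(-238 + (6 + 4*(1/441))²) = -83/(-238 + (6 + 4/441)²) = -83/(-238 + (2650/441)²) = -83/(-238 + 7022500/194481) = -83/(-39263978/194481) = -83*(-194481/39263978) = 16141923/39263978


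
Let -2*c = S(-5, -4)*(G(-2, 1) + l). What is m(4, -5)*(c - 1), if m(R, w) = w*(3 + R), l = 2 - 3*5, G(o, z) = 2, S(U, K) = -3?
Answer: 1225/2 ≈ 612.50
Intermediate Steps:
l = -13 (l = 2 - 15 = -13)
c = -33/2 (c = -(-3)*(2 - 13)/2 = -(-3)*(-11)/2 = -1/2*33 = -33/2 ≈ -16.500)
m(4, -5)*(c - 1) = (-5*(3 + 4))*(-33/2 - 1) = -5*7*(-35/2) = -35*(-35/2) = 1225/2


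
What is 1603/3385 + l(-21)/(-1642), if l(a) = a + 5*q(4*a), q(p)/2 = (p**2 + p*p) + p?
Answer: -472144589/5558170 ≈ -84.946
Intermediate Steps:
q(p) = 2*p + 4*p**2 (q(p) = 2*((p**2 + p*p) + p) = 2*((p**2 + p**2) + p) = 2*(2*p**2 + p) = 2*(p + 2*p**2) = 2*p + 4*p**2)
l(a) = a + 40*a*(1 + 8*a) (l(a) = a + 5*(2*(4*a)*(1 + 2*(4*a))) = a + 5*(2*(4*a)*(1 + 8*a)) = a + 5*(8*a*(1 + 8*a)) = a + 40*a*(1 + 8*a))
1603/3385 + l(-21)/(-1642) = 1603/3385 - 21*(41 + 320*(-21))/(-1642) = 1603*(1/3385) - 21*(41 - 6720)*(-1/1642) = 1603/3385 - 21*(-6679)*(-1/1642) = 1603/3385 + 140259*(-1/1642) = 1603/3385 - 140259/1642 = -472144589/5558170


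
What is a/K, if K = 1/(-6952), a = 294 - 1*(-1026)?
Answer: -9176640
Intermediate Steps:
a = 1320 (a = 294 + 1026 = 1320)
K = -1/6952 ≈ -0.00014384
a/K = 1320/(-1/6952) = 1320*(-6952) = -9176640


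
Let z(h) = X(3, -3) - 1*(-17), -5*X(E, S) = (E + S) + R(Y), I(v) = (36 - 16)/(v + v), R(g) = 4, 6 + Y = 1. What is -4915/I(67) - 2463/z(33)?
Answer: -1786457/54 ≈ -33083.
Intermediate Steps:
Y = -5 (Y = -6 + 1 = -5)
I(v) = 10/v (I(v) = 20/((2*v)) = 20*(1/(2*v)) = 10/v)
X(E, S) = -⅘ - E/5 - S/5 (X(E, S) = -((E + S) + 4)/5 = -(4 + E + S)/5 = -⅘ - E/5 - S/5)
z(h) = 81/5 (z(h) = (-⅘ - ⅕*3 - ⅕*(-3)) - 1*(-17) = (-⅘ - ⅗ + ⅗) + 17 = -⅘ + 17 = 81/5)
-4915/I(67) - 2463/z(33) = -4915/(10/67) - 2463/81/5 = -4915/(10*(1/67)) - 2463*5/81 = -4915/10/67 - 4105/27 = -4915*67/10 - 4105/27 = -65861/2 - 4105/27 = -1786457/54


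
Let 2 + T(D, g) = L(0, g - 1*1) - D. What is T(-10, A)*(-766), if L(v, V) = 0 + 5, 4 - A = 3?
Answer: -9958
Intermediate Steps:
A = 1 (A = 4 - 1*3 = 4 - 3 = 1)
L(v, V) = 5
T(D, g) = 3 - D (T(D, g) = -2 + (5 - D) = 3 - D)
T(-10, A)*(-766) = (3 - 1*(-10))*(-766) = (3 + 10)*(-766) = 13*(-766) = -9958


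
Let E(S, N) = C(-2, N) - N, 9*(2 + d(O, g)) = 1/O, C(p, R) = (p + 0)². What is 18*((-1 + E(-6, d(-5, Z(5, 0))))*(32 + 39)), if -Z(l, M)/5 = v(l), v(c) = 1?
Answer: 32092/5 ≈ 6418.4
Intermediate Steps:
C(p, R) = p²
Z(l, M) = -5 (Z(l, M) = -5*1 = -5)
d(O, g) = -2 + 1/(9*O)
E(S, N) = 4 - N (E(S, N) = (-2)² - N = 4 - N)
18*((-1 + E(-6, d(-5, Z(5, 0))))*(32 + 39)) = 18*((-1 + (4 - (-2 + (⅑)/(-5))))*(32 + 39)) = 18*((-1 + (4 - (-2 + (⅑)*(-⅕))))*71) = 18*((-1 + (4 - (-2 - 1/45)))*71) = 18*((-1 + (4 - 1*(-91/45)))*71) = 18*((-1 + (4 + 91/45))*71) = 18*((-1 + 271/45)*71) = 18*((226/45)*71) = 18*(16046/45) = 32092/5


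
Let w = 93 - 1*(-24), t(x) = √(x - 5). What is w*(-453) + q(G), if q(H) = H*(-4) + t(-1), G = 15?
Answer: -53061 + I*√6 ≈ -53061.0 + 2.4495*I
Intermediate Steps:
t(x) = √(-5 + x)
q(H) = -4*H + I*√6 (q(H) = H*(-4) + √(-5 - 1) = -4*H + √(-6) = -4*H + I*√6)
w = 117 (w = 93 + 24 = 117)
w*(-453) + q(G) = 117*(-453) + (-4*15 + I*√6) = -53001 + (-60 + I*√6) = -53061 + I*√6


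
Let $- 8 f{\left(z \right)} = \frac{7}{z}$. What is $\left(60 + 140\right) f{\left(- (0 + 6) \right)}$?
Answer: $\frac{175}{6} \approx 29.167$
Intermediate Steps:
$f{\left(z \right)} = - \frac{7}{8 z}$ ($f{\left(z \right)} = - \frac{7 \frac{1}{z}}{8} = - \frac{7}{8 z}$)
$\left(60 + 140\right) f{\left(- (0 + 6) \right)} = \left(60 + 140\right) \left(- \frac{7}{8 \left(- (0 + 6)\right)}\right) = 200 \left(- \frac{7}{8 \left(\left(-1\right) 6\right)}\right) = 200 \left(- \frac{7}{8 \left(-6\right)}\right) = 200 \left(\left(- \frac{7}{8}\right) \left(- \frac{1}{6}\right)\right) = 200 \cdot \frac{7}{48} = \frac{175}{6}$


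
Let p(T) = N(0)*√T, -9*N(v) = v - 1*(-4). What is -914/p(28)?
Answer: 4113*√7/28 ≈ 388.64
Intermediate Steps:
N(v) = -4/9 - v/9 (N(v) = -(v - 1*(-4))/9 = -(v + 4)/9 = -(4 + v)/9 = -4/9 - v/9)
p(T) = -4*√T/9 (p(T) = (-4/9 - ⅑*0)*√T = (-4/9 + 0)*√T = -4*√T/9)
-914/p(28) = -914*(-9*√7/56) = -(-4113)*√7/28 = 4113*√7/28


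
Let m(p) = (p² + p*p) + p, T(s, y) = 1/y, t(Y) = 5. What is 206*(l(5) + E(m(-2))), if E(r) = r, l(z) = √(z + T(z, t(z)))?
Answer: 1236 + 206*√130/5 ≈ 1705.8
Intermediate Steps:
l(z) = √(⅕ + z) (l(z) = √(z + 1/5) = √(z + ⅕) = √(⅕ + z))
m(p) = p + 2*p² (m(p) = (p² + p²) + p = 2*p² + p = p + 2*p²)
206*(l(5) + E(m(-2))) = 206*(√(5 + 25*5)/5 - 2*(1 + 2*(-2))) = 206*(√(5 + 125)/5 - 2*(1 - 4)) = 206*(√130/5 - 2*(-3)) = 206*(√130/5 + 6) = 206*(6 + √130/5) = 1236 + 206*√130/5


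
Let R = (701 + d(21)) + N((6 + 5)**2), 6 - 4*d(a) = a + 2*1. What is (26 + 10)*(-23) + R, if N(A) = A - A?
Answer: -525/4 ≈ -131.25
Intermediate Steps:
d(a) = 1 - a/4 (d(a) = 3/2 - (a + 2*1)/4 = 3/2 - (a + 2)/4 = 3/2 - (2 + a)/4 = 3/2 + (-1/2 - a/4) = 1 - a/4)
N(A) = 0
R = 2787/4 (R = (701 + (1 - 1/4*21)) + 0 = (701 + (1 - 21/4)) + 0 = (701 - 17/4) + 0 = 2787/4 + 0 = 2787/4 ≈ 696.75)
(26 + 10)*(-23) + R = (26 + 10)*(-23) + 2787/4 = 36*(-23) + 2787/4 = -828 + 2787/4 = -525/4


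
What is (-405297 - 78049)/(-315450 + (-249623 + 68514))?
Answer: 483346/496559 ≈ 0.97339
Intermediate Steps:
(-405297 - 78049)/(-315450 + (-249623 + 68514)) = -483346/(-315450 - 181109) = -483346/(-496559) = -483346*(-1/496559) = 483346/496559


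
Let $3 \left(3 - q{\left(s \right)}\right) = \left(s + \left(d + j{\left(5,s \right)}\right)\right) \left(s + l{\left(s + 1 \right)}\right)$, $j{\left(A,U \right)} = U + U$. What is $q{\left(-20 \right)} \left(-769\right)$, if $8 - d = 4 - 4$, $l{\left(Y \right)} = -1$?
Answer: $277609$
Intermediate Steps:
$d = 8$ ($d = 8 - \left(4 - 4\right) = 8 - 0 = 8 + 0 = 8$)
$j{\left(A,U \right)} = 2 U$
$q{\left(s \right)} = 3 - \frac{\left(-1 + s\right) \left(8 + 3 s\right)}{3}$ ($q{\left(s \right)} = 3 - \frac{\left(s + \left(8 + 2 s\right)\right) \left(s - 1\right)}{3} = 3 - \frac{\left(8 + 3 s\right) \left(-1 + s\right)}{3} = 3 - \frac{\left(-1 + s\right) \left(8 + 3 s\right)}{3}$)
$q{\left(-20 \right)} \left(-769\right) = \left(\frac{17}{3} - \left(-20\right)^{2} - - \frac{100}{3}\right) \left(-769\right) = \left(\frac{17}{3} - 400 + \frac{100}{3}\right) \left(-769\right) = \left(-361\right) \left(-769\right) = 277609$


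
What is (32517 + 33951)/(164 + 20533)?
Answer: 22156/6899 ≈ 3.2115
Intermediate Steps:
(32517 + 33951)/(164 + 20533) = 66468/20697 = 66468*(1/20697) = 22156/6899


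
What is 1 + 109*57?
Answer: 6214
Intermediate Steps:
1 + 109*57 = 1 + 6213 = 6214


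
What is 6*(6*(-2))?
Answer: -72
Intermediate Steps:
6*(6*(-2)) = 6*(-12) = -72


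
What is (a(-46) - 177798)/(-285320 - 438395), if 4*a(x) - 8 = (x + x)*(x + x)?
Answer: 35136/144743 ≈ 0.24275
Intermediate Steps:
a(x) = 2 + x² (a(x) = 2 + ((x + x)*(x + x))/4 = 2 + ((2*x)*(2*x))/4 = 2 + (4*x²)/4 = 2 + x²)
(a(-46) - 177798)/(-285320 - 438395) = ((2 + (-46)²) - 177798)/(-285320 - 438395) = ((2 + 2116) - 177798)/(-723715) = (2118 - 177798)*(-1/723715) = -175680*(-1/723715) = 35136/144743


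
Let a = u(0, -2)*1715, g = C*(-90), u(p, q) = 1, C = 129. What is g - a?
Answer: -13325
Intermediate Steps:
g = -11610 (g = 129*(-90) = -11610)
a = 1715 (a = 1*1715 = 1715)
g - a = -11610 - 1*1715 = -11610 - 1715 = -13325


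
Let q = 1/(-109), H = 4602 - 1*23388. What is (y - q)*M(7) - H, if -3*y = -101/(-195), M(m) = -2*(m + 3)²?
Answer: 239994818/12753 ≈ 18819.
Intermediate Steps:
H = -18786 (H = 4602 - 23388 = -18786)
M(m) = -2*(3 + m)²
q = -1/109 ≈ -0.0091743
y = -101/585 (y = -(-101)/(3*(-195)) = -(-101)*(-1)/(3*195) = -⅓*101/195 = -101/585 ≈ -0.17265)
(y - q)*M(7) - H = (-101/585 - 1*(-1/109))*(-2*(3 + 7)²) - 1*(-18786) = (-101/585 + 1/109)*(-2*10²) + 18786 = -(-20848)*100/63765 + 18786 = -10424/63765*(-200) + 18786 = 416960/12753 + 18786 = 239994818/12753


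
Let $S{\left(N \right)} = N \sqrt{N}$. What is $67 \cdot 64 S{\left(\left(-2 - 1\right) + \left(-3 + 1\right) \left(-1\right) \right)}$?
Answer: $- 4288 i \approx - 4288.0 i$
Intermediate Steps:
$S{\left(N \right)} = N^{\frac{3}{2}}$
$67 \cdot 64 S{\left(\left(-2 - 1\right) + \left(-3 + 1\right) \left(-1\right) \right)} = 67 \cdot 64 \left(\left(-2 - 1\right) + \left(-3 + 1\right) \left(-1\right)\right)^{\frac{3}{2}} = 4288 \left(-3 - -2\right)^{\frac{3}{2}} = 4288 \left(-3 + 2\right)^{\frac{3}{2}} = 4288 \left(-1\right)^{\frac{3}{2}} = 4288 \left(- i\right) = - 4288 i$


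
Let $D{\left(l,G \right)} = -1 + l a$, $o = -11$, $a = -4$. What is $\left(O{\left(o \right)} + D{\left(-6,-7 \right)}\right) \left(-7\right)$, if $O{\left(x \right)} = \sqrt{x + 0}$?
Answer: $-161 - 7 i \sqrt{11} \approx -161.0 - 23.216 i$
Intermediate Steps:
$O{\left(x \right)} = \sqrt{x}$
$D{\left(l,G \right)} = -1 - 4 l$ ($D{\left(l,G \right)} = -1 + l \left(-4\right) = -1 - 4 l$)
$\left(O{\left(o \right)} + D{\left(-6,-7 \right)}\right) \left(-7\right) = \left(\sqrt{-11} - -23\right) \left(-7\right) = \left(i \sqrt{11} + \left(-1 + 24\right)\right) \left(-7\right) = \left(i \sqrt{11} + 23\right) \left(-7\right) = \left(23 + i \sqrt{11}\right) \left(-7\right) = -161 - 7 i \sqrt{11}$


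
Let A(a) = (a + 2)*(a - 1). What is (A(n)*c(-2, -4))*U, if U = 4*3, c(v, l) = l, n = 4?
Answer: -864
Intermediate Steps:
U = 12
A(a) = (-1 + a)*(2 + a) (A(a) = (2 + a)*(-1 + a) = (-1 + a)*(2 + a))
(A(n)*c(-2, -4))*U = ((-2 + 4 + 4**2)*(-4))*12 = ((-2 + 4 + 16)*(-4))*12 = (18*(-4))*12 = -72*12 = -864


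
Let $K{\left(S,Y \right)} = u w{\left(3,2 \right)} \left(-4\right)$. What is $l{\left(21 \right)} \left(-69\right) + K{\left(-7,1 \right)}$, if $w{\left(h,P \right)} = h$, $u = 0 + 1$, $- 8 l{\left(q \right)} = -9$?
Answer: $- \frac{717}{8} \approx -89.625$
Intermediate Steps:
$l{\left(q \right)} = \frac{9}{8}$ ($l{\left(q \right)} = \left(- \frac{1}{8}\right) \left(-9\right) = \frac{9}{8}$)
$u = 1$
$K{\left(S,Y \right)} = -12$ ($K{\left(S,Y \right)} = 1 \cdot 3 \left(-4\right) = 3 \left(-4\right) = -12$)
$l{\left(21 \right)} \left(-69\right) + K{\left(-7,1 \right)} = \frac{9}{8} \left(-69\right) - 12 = - \frac{621}{8} - 12 = - \frac{717}{8}$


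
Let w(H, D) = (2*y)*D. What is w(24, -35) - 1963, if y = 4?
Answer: -2243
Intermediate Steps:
w(H, D) = 8*D (w(H, D) = (2*4)*D = 8*D)
w(24, -35) - 1963 = 8*(-35) - 1963 = -280 - 1963 = -2243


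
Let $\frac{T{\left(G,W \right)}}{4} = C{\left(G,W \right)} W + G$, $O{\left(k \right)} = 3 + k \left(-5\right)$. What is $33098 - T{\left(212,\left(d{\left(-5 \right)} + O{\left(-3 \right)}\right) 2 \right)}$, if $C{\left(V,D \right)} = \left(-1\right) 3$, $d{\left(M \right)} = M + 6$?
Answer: $32706$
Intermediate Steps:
$d{\left(M \right)} = 6 + M$
$C{\left(V,D \right)} = -3$
$O{\left(k \right)} = 3 - 5 k$
$T{\left(G,W \right)} = - 12 W + 4 G$ ($T{\left(G,W \right)} = 4 \left(- 3 W + G\right) = 4 \left(G - 3 W\right) = - 12 W + 4 G$)
$33098 - T{\left(212,\left(d{\left(-5 \right)} + O{\left(-3 \right)}\right) 2 \right)} = 33098 - \left(- 12 \left(\left(6 - 5\right) + \left(3 - -15\right)\right) 2 + 4 \cdot 212\right) = 33098 - \left(- 12 \left(1 + \left(3 + 15\right)\right) 2 + 848\right) = 33098 - \left(- 12 \left(1 + 18\right) 2 + 848\right) = 33098 - \left(- 12 \cdot 19 \cdot 2 + 848\right) = 33098 - \left(\left(-12\right) 38 + 848\right) = 33098 - \left(-456 + 848\right) = 33098 - 392 = 32706$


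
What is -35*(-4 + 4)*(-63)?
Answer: 0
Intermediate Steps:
-35*(-4 + 4)*(-63) = -35*0*(-63) = 0*(-63) = 0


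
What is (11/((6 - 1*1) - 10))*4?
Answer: -44/5 ≈ -8.8000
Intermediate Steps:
(11/((6 - 1*1) - 10))*4 = (11/((6 - 1) - 10))*4 = (11/(5 - 10))*4 = (11/(-5))*4 = -⅕*11*4 = -11/5*4 = -44/5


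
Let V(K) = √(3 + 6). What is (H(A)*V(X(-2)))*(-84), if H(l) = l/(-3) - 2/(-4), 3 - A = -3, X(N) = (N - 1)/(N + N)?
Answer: 378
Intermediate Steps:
X(N) = (-1 + N)/(2*N) (X(N) = (-1 + N)/((2*N)) = (-1 + N)*(1/(2*N)) = (-1 + N)/(2*N))
A = 6 (A = 3 - 1*(-3) = 3 + 3 = 6)
H(l) = ½ - l/3 (H(l) = l*(-⅓) - 2*(-¼) = -l/3 + ½ = ½ - l/3)
V(K) = 3 (V(K) = √9 = 3)
(H(A)*V(X(-2)))*(-84) = ((½ - ⅓*6)*3)*(-84) = ((½ - 2)*3)*(-84) = -3/2*3*(-84) = -9/2*(-84) = 378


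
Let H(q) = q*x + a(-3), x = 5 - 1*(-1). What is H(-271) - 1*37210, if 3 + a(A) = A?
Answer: -38842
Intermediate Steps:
a(A) = -3 + A
x = 6 (x = 5 + 1 = 6)
H(q) = -6 + 6*q (H(q) = q*6 + (-3 - 3) = 6*q - 6 = -6 + 6*q)
H(-271) - 1*37210 = (-6 + 6*(-271)) - 1*37210 = (-6 - 1626) - 37210 = -1632 - 37210 = -38842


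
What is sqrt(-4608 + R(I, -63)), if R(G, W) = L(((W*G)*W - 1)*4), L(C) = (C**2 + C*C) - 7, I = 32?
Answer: sqrt(516184892953) ≈ 7.1846e+5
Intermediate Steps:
L(C) = -7 + 2*C**2 (L(C) = (C**2 + C**2) - 7 = 2*C**2 - 7 = -7 + 2*C**2)
R(G, W) = -7 + 2*(-4 + 4*G*W**2)**2 (R(G, W) = -7 + 2*(((W*G)*W - 1)*4)**2 = -7 + 2*(((G*W)*W - 1)*4)**2 = -7 + 2*((G*W**2 - 1)*4)**2 = -7 + 2*((-1 + G*W**2)*4)**2 = -7 + 2*(-4 + 4*G*W**2)**2)
sqrt(-4608 + R(I, -63)) = sqrt(-4608 + (-7 + 32*(-1 + 32*(-63)**2)**2)) = sqrt(-4608 + (-7 + 32*(-1 + 32*3969)**2)) = sqrt(-4608 + (-7 + 32*(-1 + 127008)**2)) = sqrt(-4608 + (-7 + 32*127007**2)) = sqrt(-4608 + (-7 + 32*16130778049)) = sqrt(-4608 + (-7 + 516184897568)) = sqrt(-4608 + 516184897561) = sqrt(516184892953)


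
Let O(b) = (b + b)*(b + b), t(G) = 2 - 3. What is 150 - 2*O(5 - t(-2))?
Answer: -138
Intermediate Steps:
t(G) = -1
O(b) = 4*b**2 (O(b) = (2*b)*(2*b) = 4*b**2)
150 - 2*O(5 - t(-2)) = 150 - 8*(5 - 1*(-1))**2 = 150 - 8*(5 + 1)**2 = 150 - 8*6**2 = 150 - 8*36 = 150 - 2*144 = 150 - 288 = -138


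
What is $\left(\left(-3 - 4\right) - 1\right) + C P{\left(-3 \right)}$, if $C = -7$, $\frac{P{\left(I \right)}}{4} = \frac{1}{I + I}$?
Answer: $- \frac{10}{3} \approx -3.3333$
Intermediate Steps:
$P{\left(I \right)} = \frac{2}{I}$ ($P{\left(I \right)} = \frac{4}{I + I} = \frac{4}{2 I} = 4 \frac{1}{2 I} = \frac{2}{I}$)
$\left(\left(-3 - 4\right) - 1\right) + C P{\left(-3 \right)} = \left(\left(-3 - 4\right) - 1\right) - 7 \frac{2}{-3} = \left(-7 - 1\right) - 7 \cdot 2 \left(- \frac{1}{3}\right) = -8 - - \frac{14}{3} = -8 + \frac{14}{3} = - \frac{10}{3}$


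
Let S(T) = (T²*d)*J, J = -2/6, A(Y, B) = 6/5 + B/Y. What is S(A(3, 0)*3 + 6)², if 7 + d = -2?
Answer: 47775744/625 ≈ 76441.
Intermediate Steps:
d = -9 (d = -7 - 2 = -9)
A(Y, B) = 6/5 + B/Y (A(Y, B) = 6*(⅕) + B/Y = 6/5 + B/Y)
J = -⅓ (J = -2*⅙ = -⅓ ≈ -0.33333)
S(T) = 3*T² (S(T) = (T²*(-9))*(-⅓) = -9*T²*(-⅓) = 3*T²)
S(A(3, 0)*3 + 6)² = (3*((6/5 + 0/3)*3 + 6)²)² = (3*((6/5 + 0*(⅓))*3 + 6)²)² = (3*((6/5 + 0)*3 + 6)²)² = (3*((6/5)*3 + 6)²)² = (3*(18/5 + 6)²)² = (3*(48/5)²)² = (3*(2304/25))² = (6912/25)² = 47775744/625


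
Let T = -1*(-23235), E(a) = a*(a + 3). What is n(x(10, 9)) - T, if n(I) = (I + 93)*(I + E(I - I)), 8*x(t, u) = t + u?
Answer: -1472543/64 ≈ -23009.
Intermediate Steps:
E(a) = a*(3 + a)
T = 23235
x(t, u) = t/8 + u/8 (x(t, u) = (t + u)/8 = t/8 + u/8)
n(I) = I*(93 + I) (n(I) = (I + 93)*(I + (I - I)*(3 + (I - I))) = (93 + I)*(I + 0*(3 + 0)) = (93 + I)*(I + 0*3) = (93 + I)*(I + 0) = (93 + I)*I = I*(93 + I))
n(x(10, 9)) - T = ((1/8)*10 + (1/8)*9)*(93 + ((1/8)*10 + (1/8)*9)) - 1*23235 = (5/4 + 9/8)*(93 + (5/4 + 9/8)) - 23235 = 19*(93 + 19/8)/8 - 23235 = (19/8)*(763/8) - 23235 = 14497/64 - 23235 = -1472543/64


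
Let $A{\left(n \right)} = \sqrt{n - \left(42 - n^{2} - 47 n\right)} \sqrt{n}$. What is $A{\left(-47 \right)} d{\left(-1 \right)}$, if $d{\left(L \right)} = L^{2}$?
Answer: $- \sqrt{4183} \approx -64.676$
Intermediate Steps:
$A{\left(n \right)} = \sqrt{n} \sqrt{-42 + n^{2} + 48 n}$ ($A{\left(n \right)} = \sqrt{n + \left(-42 + n^{2} + 47 n\right)} \sqrt{n} = \sqrt{-42 + n^{2} + 48 n} \sqrt{n} = \sqrt{n} \sqrt{-42 + n^{2} + 48 n}$)
$A{\left(-47 \right)} d{\left(-1 \right)} = \sqrt{-47} \sqrt{-42 + \left(-47\right)^{2} + 48 \left(-47\right)} \left(-1\right)^{2} = i \sqrt{47} \sqrt{-42 + 2209 - 2256} \cdot 1 = i \sqrt{47} \sqrt{-89} \cdot 1 = i \sqrt{47} i \sqrt{89} \cdot 1 = - \sqrt{4183} \cdot 1 = - \sqrt{4183}$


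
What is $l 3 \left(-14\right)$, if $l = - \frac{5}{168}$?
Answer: $\frac{5}{4} \approx 1.25$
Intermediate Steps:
$l = - \frac{5}{168}$ ($l = \left(-5\right) \frac{1}{168} = - \frac{5}{168} \approx -0.029762$)
$l 3 \left(-14\right) = - \frac{5 \cdot 3 \left(-14\right)}{168} = \left(- \frac{5}{168}\right) \left(-42\right) = \frac{5}{4}$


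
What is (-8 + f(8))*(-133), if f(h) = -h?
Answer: 2128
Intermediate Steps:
(-8 + f(8))*(-133) = (-8 - 1*8)*(-133) = (-8 - 8)*(-133) = -16*(-133) = 2128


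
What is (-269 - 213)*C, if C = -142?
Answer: 68444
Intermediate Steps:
(-269 - 213)*C = (-269 - 213)*(-142) = -482*(-142) = 68444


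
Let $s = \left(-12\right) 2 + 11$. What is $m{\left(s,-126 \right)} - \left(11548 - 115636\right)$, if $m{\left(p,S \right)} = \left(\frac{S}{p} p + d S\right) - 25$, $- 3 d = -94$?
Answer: $99989$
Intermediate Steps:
$d = \frac{94}{3}$ ($d = \left(- \frac{1}{3}\right) \left(-94\right) = \frac{94}{3} \approx 31.333$)
$s = -13$ ($s = -24 + 11 = -13$)
$m{\left(p,S \right)} = -25 + \frac{97 S}{3}$ ($m{\left(p,S \right)} = \left(\frac{S}{p} p + \frac{94 S}{3}\right) - 25 = \left(S + \frac{94 S}{3}\right) - 25 = \frac{97 S}{3} - 25 = -25 + \frac{97 S}{3}$)
$m{\left(s,-126 \right)} - \left(11548 - 115636\right) = \left(-25 + \frac{97}{3} \left(-126\right)\right) - \left(11548 - 115636\right) = \left(-25 - 4074\right) - \left(11548 - 115636\right) = -4099 - -104088 = -4099 + 104088 = 99989$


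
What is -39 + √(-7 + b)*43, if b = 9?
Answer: -39 + 43*√2 ≈ 21.811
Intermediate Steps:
-39 + √(-7 + b)*43 = -39 + √(-7 + 9)*43 = -39 + √2*43 = -39 + 43*√2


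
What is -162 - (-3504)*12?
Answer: 41886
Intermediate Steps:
-162 - (-3504)*12 = -162 - 438*(-96) = -162 + 42048 = 41886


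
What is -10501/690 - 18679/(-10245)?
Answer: -6312949/471270 ≈ -13.396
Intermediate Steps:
-10501/690 - 18679/(-10245) = -10501*1/690 - 18679*(-1/10245) = -10501/690 + 18679/10245 = -6312949/471270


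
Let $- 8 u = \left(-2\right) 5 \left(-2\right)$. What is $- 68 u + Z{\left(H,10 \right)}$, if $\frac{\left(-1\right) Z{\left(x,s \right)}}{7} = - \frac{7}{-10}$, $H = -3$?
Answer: $\frac{1651}{10} \approx 165.1$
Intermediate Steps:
$u = - \frac{5}{2}$ ($u = - \frac{\left(-2\right) 5 \left(-2\right)}{8} = - \frac{\left(-10\right) \left(-2\right)}{8} = \left(- \frac{1}{8}\right) 20 = - \frac{5}{2} \approx -2.5$)
$Z{\left(x,s \right)} = - \frac{49}{10}$ ($Z{\left(x,s \right)} = - 7 \left(- \frac{7}{-10}\right) = - 7 \left(\left(-7\right) \left(- \frac{1}{10}\right)\right) = \left(-7\right) \frac{7}{10} = - \frac{49}{10}$)
$- 68 u + Z{\left(H,10 \right)} = \left(-68\right) \left(- \frac{5}{2}\right) - \frac{49}{10} = 170 - \frac{49}{10} = \frac{1651}{10}$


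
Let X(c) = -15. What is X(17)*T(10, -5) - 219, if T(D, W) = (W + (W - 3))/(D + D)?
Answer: -837/4 ≈ -209.25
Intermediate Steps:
T(D, W) = (-3 + 2*W)/(2*D) (T(D, W) = (W + (-3 + W))/((2*D)) = (-3 + 2*W)*(1/(2*D)) = (-3 + 2*W)/(2*D))
X(17)*T(10, -5) - 219 = -15*(-3/2 - 5)/10 - 219 = -3*(-13)/(2*2) - 219 = -15*(-13/20) - 219 = 39/4 - 219 = -837/4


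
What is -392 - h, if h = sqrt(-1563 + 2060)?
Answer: -392 - sqrt(497) ≈ -414.29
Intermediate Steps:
h = sqrt(497) ≈ 22.293
-392 - h = -392 - sqrt(497)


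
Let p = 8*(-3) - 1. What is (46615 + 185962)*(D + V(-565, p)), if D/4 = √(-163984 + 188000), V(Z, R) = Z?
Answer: -131406005 + 3721232*√1501 ≈ 1.2765e+7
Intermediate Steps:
p = -25 (p = -24 - 1 = -25)
D = 16*√1501 (D = 4*√(-163984 + 188000) = 4*√24016 = 4*(4*√1501) = 16*√1501 ≈ 619.88)
(46615 + 185962)*(D + V(-565, p)) = (46615 + 185962)*(16*√1501 - 565) = 232577*(-565 + 16*√1501) = -131406005 + 3721232*√1501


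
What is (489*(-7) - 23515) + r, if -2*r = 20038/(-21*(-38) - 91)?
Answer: -19055185/707 ≈ -26952.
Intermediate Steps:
r = -10019/707 (r = -10019/(-21*(-38) - 91) = -10019/(798 - 91) = -10019/707 ≈ -14.171)
(489*(-7) - 23515) + r = (489*(-7) - 23515) - 10019/707 = (-3423 - 23515) - 10019/707 = -26938 - 10019/707 = -19055185/707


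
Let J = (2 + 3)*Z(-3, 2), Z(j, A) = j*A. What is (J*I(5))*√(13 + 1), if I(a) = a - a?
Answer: 0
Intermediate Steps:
Z(j, A) = A*j
J = -30 (J = (2 + 3)*(2*(-3)) = 5*(-6) = -30)
I(a) = 0
(J*I(5))*√(13 + 1) = (-30*0)*√(13 + 1) = 0*√14 = 0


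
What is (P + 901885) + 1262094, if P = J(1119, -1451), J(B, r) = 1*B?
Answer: 2165098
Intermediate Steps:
J(B, r) = B
P = 1119
(P + 901885) + 1262094 = (1119 + 901885) + 1262094 = 903004 + 1262094 = 2165098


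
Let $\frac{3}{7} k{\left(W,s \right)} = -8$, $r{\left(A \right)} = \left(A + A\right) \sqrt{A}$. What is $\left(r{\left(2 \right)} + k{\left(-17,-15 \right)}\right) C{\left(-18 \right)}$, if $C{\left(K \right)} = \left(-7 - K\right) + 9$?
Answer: $- \frac{1120}{3} + 80 \sqrt{2} \approx -260.2$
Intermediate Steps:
$r{\left(A \right)} = 2 A^{\frac{3}{2}}$ ($r{\left(A \right)} = 2 A \sqrt{A} = 2 A^{\frac{3}{2}}$)
$k{\left(W,s \right)} = - \frac{56}{3}$ ($k{\left(W,s \right)} = \frac{7}{3} \left(-8\right) = - \frac{56}{3}$)
$C{\left(K \right)} = 2 - K$
$\left(r{\left(2 \right)} + k{\left(-17,-15 \right)}\right) C{\left(-18 \right)} = \left(2 \cdot 2^{\frac{3}{2}} - \frac{56}{3}\right) \left(2 - -18\right) = \left(2 \cdot 2 \sqrt{2} - \frac{56}{3}\right) \left(2 + 18\right) = \left(4 \sqrt{2} - \frac{56}{3}\right) 20 = \left(- \frac{56}{3} + 4 \sqrt{2}\right) 20 = - \frac{1120}{3} + 80 \sqrt{2}$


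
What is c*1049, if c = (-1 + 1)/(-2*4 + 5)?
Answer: 0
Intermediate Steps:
c = 0 (c = 0/(-8 + 5) = 0/(-3) = 0*(-⅓) = 0)
c*1049 = 0*1049 = 0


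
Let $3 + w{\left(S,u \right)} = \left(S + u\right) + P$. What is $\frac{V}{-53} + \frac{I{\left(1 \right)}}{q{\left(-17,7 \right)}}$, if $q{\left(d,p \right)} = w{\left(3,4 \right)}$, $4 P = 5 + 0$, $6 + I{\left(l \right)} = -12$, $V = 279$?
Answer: $- \frac{3225}{371} \approx -8.6927$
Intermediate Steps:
$I{\left(l \right)} = -18$ ($I{\left(l \right)} = -6 - 12 = -18$)
$P = \frac{5}{4}$ ($P = \frac{5 + 0}{4} = \frac{1}{4} \cdot 5 = \frac{5}{4} \approx 1.25$)
$w{\left(S,u \right)} = - \frac{7}{4} + S + u$ ($w{\left(S,u \right)} = -3 + \left(\left(S + u\right) + \frac{5}{4}\right) = -3 + \left(\frac{5}{4} + S + u\right) = - \frac{7}{4} + S + u$)
$q{\left(d,p \right)} = \frac{21}{4}$ ($q{\left(d,p \right)} = - \frac{7}{4} + 3 + 4 = \frac{21}{4}$)
$\frac{V}{-53} + \frac{I{\left(1 \right)}}{q{\left(-17,7 \right)}} = \frac{279}{-53} - \frac{18}{\frac{21}{4}} = 279 \left(- \frac{1}{53}\right) - \frac{24}{7} = - \frac{279}{53} - \frac{24}{7} = - \frac{3225}{371}$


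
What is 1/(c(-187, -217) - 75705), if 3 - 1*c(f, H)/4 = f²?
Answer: -1/215569 ≈ -4.6389e-6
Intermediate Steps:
c(f, H) = 12 - 4*f²
1/(c(-187, -217) - 75705) = 1/((12 - 4*(-187)²) - 75705) = 1/((12 - 4*34969) - 75705) = 1/((12 - 139876) - 75705) = 1/(-139864 - 75705) = 1/(-215569) = -1/215569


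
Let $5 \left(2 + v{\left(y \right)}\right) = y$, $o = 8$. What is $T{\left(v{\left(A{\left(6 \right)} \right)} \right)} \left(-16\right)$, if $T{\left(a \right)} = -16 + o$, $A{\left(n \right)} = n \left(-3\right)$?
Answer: $128$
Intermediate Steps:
$A{\left(n \right)} = - 3 n$
$v{\left(y \right)} = -2 + \frac{y}{5}$
$T{\left(a \right)} = -8$ ($T{\left(a \right)} = -16 + 8 = -8$)
$T{\left(v{\left(A{\left(6 \right)} \right)} \right)} \left(-16\right) = \left(-8\right) \left(-16\right) = 128$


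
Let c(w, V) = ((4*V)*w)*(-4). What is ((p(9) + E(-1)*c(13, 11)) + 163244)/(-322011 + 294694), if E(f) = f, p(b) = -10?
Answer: -165522/27317 ≈ -6.0593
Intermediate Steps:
c(w, V) = -16*V*w (c(w, V) = (4*V*w)*(-4) = -16*V*w)
((p(9) + E(-1)*c(13, 11)) + 163244)/(-322011 + 294694) = ((-10 - (-16)*11*13) + 163244)/(-322011 + 294694) = ((-10 - 1*(-2288)) + 163244)/(-27317) = ((-10 + 2288) + 163244)*(-1/27317) = (2278 + 163244)*(-1/27317) = 165522*(-1/27317) = -165522/27317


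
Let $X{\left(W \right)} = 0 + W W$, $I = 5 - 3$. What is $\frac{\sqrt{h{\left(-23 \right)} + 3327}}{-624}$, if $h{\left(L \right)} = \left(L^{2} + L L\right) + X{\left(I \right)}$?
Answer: $- \frac{\sqrt{4389}}{624} \approx -0.10617$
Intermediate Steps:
$I = 2$ ($I = 5 - 3 = 2$)
$X{\left(W \right)} = W^{2}$ ($X{\left(W \right)} = 0 + W^{2} = W^{2}$)
$h{\left(L \right)} = 4 + 2 L^{2}$ ($h{\left(L \right)} = \left(L^{2} + L L\right) + 2^{2} = \left(L^{2} + L^{2}\right) + 4 = 2 L^{2} + 4 = 4 + 2 L^{2}$)
$\frac{\sqrt{h{\left(-23 \right)} + 3327}}{-624} = \frac{\sqrt{\left(4 + 2 \left(-23\right)^{2}\right) + 3327}}{-624} = \sqrt{\left(4 + 2 \cdot 529\right) + 3327} \left(- \frac{1}{624}\right) = \sqrt{\left(4 + 1058\right) + 3327} \left(- \frac{1}{624}\right) = \sqrt{1062 + 3327} \left(- \frac{1}{624}\right) = \sqrt{4389} \left(- \frac{1}{624}\right) = - \frac{\sqrt{4389}}{624}$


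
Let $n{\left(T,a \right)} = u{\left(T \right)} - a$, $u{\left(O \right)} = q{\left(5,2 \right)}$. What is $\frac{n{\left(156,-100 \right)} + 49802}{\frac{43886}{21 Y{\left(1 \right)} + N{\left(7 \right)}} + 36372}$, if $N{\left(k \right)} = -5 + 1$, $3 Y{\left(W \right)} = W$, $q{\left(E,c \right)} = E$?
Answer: $\frac{149721}{153002} \approx 0.97856$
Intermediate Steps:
$u{\left(O \right)} = 5$
$Y{\left(W \right)} = \frac{W}{3}$
$N{\left(k \right)} = -4$
$n{\left(T,a \right)} = 5 - a$
$\frac{n{\left(156,-100 \right)} + 49802}{\frac{43886}{21 Y{\left(1 \right)} + N{\left(7 \right)}} + 36372} = \frac{\left(5 - -100\right) + 49802}{\frac{43886}{21 \cdot \frac{1}{3} \cdot 1 - 4} + 36372} = \frac{\left(5 + 100\right) + 49802}{\frac{43886}{21 \cdot \frac{1}{3} - 4} + 36372} = \frac{105 + 49802}{\frac{43886}{7 - 4} + 36372} = \frac{49907}{\frac{43886}{3} + 36372} = \frac{49907}{\frac{153002}{3}} = 49907 \cdot \frac{3}{153002} = \frac{149721}{153002}$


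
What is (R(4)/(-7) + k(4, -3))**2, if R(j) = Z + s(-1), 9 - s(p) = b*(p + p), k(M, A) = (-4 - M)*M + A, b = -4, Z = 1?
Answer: 61009/49 ≈ 1245.1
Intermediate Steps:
k(M, A) = A + M*(-4 - M) (k(M, A) = M*(-4 - M) + A = A + M*(-4 - M))
s(p) = 9 + 8*p (s(p) = 9 - (-4)*(p + p) = 9 - (-4)*2*p = 9 - (-8)*p = 9 + 8*p)
R(j) = 2 (R(j) = 1 + (9 + 8*(-1)) = 1 + (9 - 8) = 1 + 1 = 2)
(R(4)/(-7) + k(4, -3))**2 = (2/(-7) + (-3 - 1*4**2 - 4*4))**2 = (2*(-1/7) + (-3 - 1*16 - 16))**2 = (-2/7 + (-3 - 16 - 16))**2 = (-2/7 - 35)**2 = (-247/7)**2 = 61009/49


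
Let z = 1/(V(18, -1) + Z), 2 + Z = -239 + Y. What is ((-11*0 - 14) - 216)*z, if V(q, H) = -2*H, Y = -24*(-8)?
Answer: 230/47 ≈ 4.8936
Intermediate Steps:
Y = 192
Z = -49 (Z = -2 + (-239 + 192) = -2 - 47 = -49)
z = -1/47 (z = 1/(-2*(-1) - 49) = 1/(2 - 49) = 1/(-47) = -1/47 ≈ -0.021277)
((-11*0 - 14) - 216)*z = ((-11*0 - 14) - 216)*(-1/47) = ((0 - 14) - 216)*(-1/47) = (-14 - 216)*(-1/47) = -230*(-1/47) = 230/47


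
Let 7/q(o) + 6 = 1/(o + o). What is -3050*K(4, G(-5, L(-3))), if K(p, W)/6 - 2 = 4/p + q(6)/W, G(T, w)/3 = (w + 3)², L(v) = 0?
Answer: -11522900/213 ≈ -54098.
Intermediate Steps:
q(o) = 7/(-6 + 1/(2*o)) (q(o) = 7/(-6 + 1/(o + o)) = 7/(-6 + 1/(2*o)))
G(T, w) = 3*(3 + w)² (G(T, w) = 3*(w + 3)² = 3*(3 + w)²)
K(p, W) = 12 + 24/p - 504/(71*W) (K(p, W) = 12 + 6*(4/p + (-14*6/(-1 + 12*6))/W) = 12 + 6*(4/p + (-14*6/(-1 + 72))/W) = 12 + 6*(4/p + (-14*6/71)/W) = 12 + 6*(4/p + (-14*6*1/71)/W) = 12 + 6*(4/p - 84/(71*W)) = 12 + (24/p - 504/(71*W)) = 12 + 24/p - 504/(71*W))
-3050*K(4, G(-5, L(-3))) = -3050*(12 + 24/4 - 504*1/(3*(3 + 0)²)/71) = -3050*(12 + 24*(¼) - 504/(71*(3*3²))) = -3050*(12 + 6 - 504/(71*(3*9))) = -3050*(12 + 6 - 504/71/27) = -3050*(12 + 6 - 504/71*1/27) = -3050*(12 + 6 - 56/213) = -3050*3778/213 = -11522900/213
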